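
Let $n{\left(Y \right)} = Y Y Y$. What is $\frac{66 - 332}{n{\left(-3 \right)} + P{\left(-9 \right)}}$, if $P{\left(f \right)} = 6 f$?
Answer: $\frac{266}{81} \approx 3.284$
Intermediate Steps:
$n{\left(Y \right)} = Y^{3}$ ($n{\left(Y \right)} = Y^{2} Y = Y^{3}$)
$\frac{66 - 332}{n{\left(-3 \right)} + P{\left(-9 \right)}} = \frac{66 - 332}{\left(-3\right)^{3} + 6 \left(-9\right)} = - \frac{266}{-27 - 54} = - \frac{266}{-81} = \left(-266\right) \left(- \frac{1}{81}\right) = \frac{266}{81}$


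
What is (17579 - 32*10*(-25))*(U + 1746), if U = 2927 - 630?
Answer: 103415897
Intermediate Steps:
U = 2297
(17579 - 32*10*(-25))*(U + 1746) = (17579 - 32*10*(-25))*(2297 + 1746) = (17579 - 320*(-25))*4043 = (17579 + 8000)*4043 = 25579*4043 = 103415897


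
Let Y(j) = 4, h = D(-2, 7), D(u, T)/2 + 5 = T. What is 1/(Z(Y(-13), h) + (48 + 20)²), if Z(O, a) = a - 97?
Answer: 1/4531 ≈ 0.00022070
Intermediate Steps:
D(u, T) = -10 + 2*T
h = 4 (h = -10 + 2*7 = -10 + 14 = 4)
Z(O, a) = -97 + a
1/(Z(Y(-13), h) + (48 + 20)²) = 1/((-97 + 4) + (48 + 20)²) = 1/(-93 + 68²) = 1/(-93 + 4624) = 1/4531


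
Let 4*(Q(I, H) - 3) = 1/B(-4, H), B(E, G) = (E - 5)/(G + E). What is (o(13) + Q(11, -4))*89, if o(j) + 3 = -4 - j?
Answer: -13439/9 ≈ -1493.2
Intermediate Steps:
o(j) = -7 - j (o(j) = -3 + (-4 - j) = -7 - j)
B(E, G) = (-5 + E)/(E + G)
Q(I, H) = 28/9 - H/36 (Q(I, H) = 3 + 1/(4*(((-5 - 4)/(-4 + H)))) = 3 + 1/(4*((-9/(-4 + H)))) = 3 + (4/9 - H/9)/4 = 3 + (1/9 - H/36) = 28/9 - H/36)
(o(13) + Q(11, -4))*89 = ((-7 - 1*13) + (28/9 - 1/36*(-4)))*89 = ((-7 - 13) + (28/9 + 1/9))*89 = (-20 + 29/9)*89 = -151/9*89 = -13439/9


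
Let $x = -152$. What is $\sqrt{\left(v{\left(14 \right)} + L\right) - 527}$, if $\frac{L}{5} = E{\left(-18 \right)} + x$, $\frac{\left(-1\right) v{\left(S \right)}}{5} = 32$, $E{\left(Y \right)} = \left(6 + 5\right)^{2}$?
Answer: $i \sqrt{842} \approx 29.017 i$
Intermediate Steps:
$E{\left(Y \right)} = 121$ ($E{\left(Y \right)} = 11^{2} = 121$)
$v{\left(S \right)} = -160$ ($v{\left(S \right)} = \left(-5\right) 32 = -160$)
$L = -155$ ($L = 5 \left(121 - 152\right) = 5 \left(-31\right) = -155$)
$\sqrt{\left(v{\left(14 \right)} + L\right) - 527} = \sqrt{\left(-160 - 155\right) - 527} = \sqrt{-315 - 527} = \sqrt{-842} = i \sqrt{842}$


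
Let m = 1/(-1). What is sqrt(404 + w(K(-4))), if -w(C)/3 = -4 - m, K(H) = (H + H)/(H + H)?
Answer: sqrt(413) ≈ 20.322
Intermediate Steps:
K(H) = 1 (K(H) = (2*H)/((2*H)) = (2*H)*(1/(2*H)) = 1)
m = -1
w(C) = 9 (w(C) = -3*(-4 - 1*(-1)) = -3*(-4 + 1) = -3*(-3) = 9)
sqrt(404 + w(K(-4))) = sqrt(404 + 9) = sqrt(413)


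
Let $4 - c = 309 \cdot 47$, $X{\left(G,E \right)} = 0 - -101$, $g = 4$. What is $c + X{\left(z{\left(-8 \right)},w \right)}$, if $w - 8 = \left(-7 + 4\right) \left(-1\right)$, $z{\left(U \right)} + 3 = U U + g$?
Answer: $-14418$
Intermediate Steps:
$z{\left(U \right)} = 1 + U^{2}$ ($z{\left(U \right)} = -3 + \left(U U + 4\right) = -3 + \left(U^{2} + 4\right) = -3 + \left(4 + U^{2}\right) = 1 + U^{2}$)
$w = 11$ ($w = 8 + \left(-7 + 4\right) \left(-1\right) = 8 - -3 = 8 + 3 = 11$)
$X{\left(G,E \right)} = 101$ ($X{\left(G,E \right)} = 0 + 101 = 101$)
$c = -14519$ ($c = 4 - 309 \cdot 47 = 4 - 14523 = -14519$)
$c + X{\left(z{\left(-8 \right)},w \right)} = -14519 + 101 = -14418$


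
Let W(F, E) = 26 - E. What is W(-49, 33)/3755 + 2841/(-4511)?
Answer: -10699532/16938805 ≈ -0.63166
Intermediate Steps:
W(-49, 33)/3755 + 2841/(-4511) = (26 - 1*33)/3755 + 2841/(-4511) = (26 - 33)*(1/3755) + 2841*(-1/4511) = -7*1/3755 - 2841/4511 = -7/3755 - 2841/4511 = -10699532/16938805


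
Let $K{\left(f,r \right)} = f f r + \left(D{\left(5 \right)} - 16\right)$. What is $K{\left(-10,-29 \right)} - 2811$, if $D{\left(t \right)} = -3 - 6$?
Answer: $-5736$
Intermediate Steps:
$D{\left(t \right)} = -9$ ($D{\left(t \right)} = -3 - 6 = -9$)
$K{\left(f,r \right)} = -25 + r f^{2}$ ($K{\left(f,r \right)} = f f r - 25 = f^{2} r - 25 = r f^{2} - 25 = -25 + r f^{2}$)
$K{\left(-10,-29 \right)} - 2811 = \left(-25 - 29 \left(-10\right)^{2}\right) - 2811 = \left(-25 - 2900\right) - 2811 = -2925 - 2811 = -5736$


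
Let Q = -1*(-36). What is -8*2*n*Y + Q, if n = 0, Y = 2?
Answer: 36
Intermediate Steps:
Q = 36
-8*2*n*Y + Q = -8*2*0*2 + 36 = -0*2 + 36 = -8*0 + 36 = 0 + 36 = 36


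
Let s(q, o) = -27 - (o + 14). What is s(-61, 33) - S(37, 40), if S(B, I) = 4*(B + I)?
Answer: -382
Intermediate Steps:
s(q, o) = -41 - o (s(q, o) = -27 - (14 + o) = -27 + (-14 - o) = -41 - o)
S(B, I) = 4*B + 4*I
s(-61, 33) - S(37, 40) = (-41 - 1*33) - (4*37 + 4*40) = (-41 - 33) - (148 + 160) = -74 - 1*308 = -74 - 308 = -382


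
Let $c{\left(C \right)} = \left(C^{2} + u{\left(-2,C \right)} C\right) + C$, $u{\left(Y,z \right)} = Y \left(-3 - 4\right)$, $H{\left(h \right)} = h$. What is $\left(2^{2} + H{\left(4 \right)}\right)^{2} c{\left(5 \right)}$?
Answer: $6400$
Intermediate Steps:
$u{\left(Y,z \right)} = - 7 Y$ ($u{\left(Y,z \right)} = Y \left(-7\right) = - 7 Y$)
$c{\left(C \right)} = C^{2} + 15 C$ ($c{\left(C \right)} = \left(C^{2} + \left(-7\right) \left(-2\right) C\right) + C = \left(C^{2} + 14 C\right) + C = C^{2} + 15 C$)
$\left(2^{2} + H{\left(4 \right)}\right)^{2} c{\left(5 \right)} = \left(2^{2} + 4\right)^{2} \cdot 5 \left(15 + 5\right) = \left(4 + 4\right)^{2} \cdot 5 \cdot 20 = 8^{2} \cdot 100 = 64 \cdot 100 = 6400$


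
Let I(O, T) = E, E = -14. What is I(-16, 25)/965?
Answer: -14/965 ≈ -0.014508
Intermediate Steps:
I(O, T) = -14
I(-16, 25)/965 = -14/965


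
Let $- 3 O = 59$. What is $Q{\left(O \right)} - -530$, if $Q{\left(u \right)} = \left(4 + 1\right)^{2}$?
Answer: $555$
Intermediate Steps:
$O = - \frac{59}{3}$ ($O = \left(- \frac{1}{3}\right) 59 = - \frac{59}{3} \approx -19.667$)
$Q{\left(u \right)} = 25$ ($Q{\left(u \right)} = 5^{2} = 25$)
$Q{\left(O \right)} - -530 = 25 - -530 = 25 + 530 = 555$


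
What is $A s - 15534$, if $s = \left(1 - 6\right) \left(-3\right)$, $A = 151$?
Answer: $-13269$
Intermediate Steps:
$s = 15$ ($s = \left(-5\right) \left(-3\right) = 15$)
$A s - 15534 = 151 \cdot 15 - 15534 = 2265 - 15534 = -13269$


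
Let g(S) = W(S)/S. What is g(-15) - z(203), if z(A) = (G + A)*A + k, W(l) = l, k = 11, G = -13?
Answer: -38580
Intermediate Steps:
z(A) = 11 + A*(-13 + A) (z(A) = (-13 + A)*A + 11 = A*(-13 + A) + 11 = 11 + A*(-13 + A))
g(S) = 1 (g(S) = S/S = 1)
g(-15) - z(203) = 1 - (11 + 203**2 - 13*203) = 1 - (11 + 41209 - 2639) = 1 - 1*38581 = 1 - 38581 = -38580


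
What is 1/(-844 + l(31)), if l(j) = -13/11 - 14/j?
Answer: -341/288361 ≈ -0.0011825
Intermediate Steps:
l(j) = -13/11 - 14/j (l(j) = -13*1/11 - 14/j = -13/11 - 14/j)
1/(-844 + l(31)) = 1/(-844 + (-13/11 - 14/31)) = 1/(-844 - 557/341) = 1/(-288361/341) = -341/288361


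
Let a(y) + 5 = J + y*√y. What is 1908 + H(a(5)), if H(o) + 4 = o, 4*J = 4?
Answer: 1900 + 5*√5 ≈ 1911.2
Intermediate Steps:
J = 1 (J = (¼)*4 = 1)
a(y) = -4 + y^(3/2) (a(y) = -5 + (1 + y*√y) = -5 + (1 + y^(3/2)) = -4 + y^(3/2))
H(o) = -4 + o
1908 + H(a(5)) = 1908 + (-4 + (-4 + 5^(3/2))) = 1908 + (-4 + (-4 + 5*√5)) = 1908 + (-8 + 5*√5) = 1900 + 5*√5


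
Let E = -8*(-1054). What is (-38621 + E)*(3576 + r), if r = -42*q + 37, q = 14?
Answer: -91321725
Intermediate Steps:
E = 8432
r = -551 (r = -42*14 + 37 = -588 + 37 = -551)
(-38621 + E)*(3576 + r) = (-38621 + 8432)*(3576 - 551) = -30189*3025 = -91321725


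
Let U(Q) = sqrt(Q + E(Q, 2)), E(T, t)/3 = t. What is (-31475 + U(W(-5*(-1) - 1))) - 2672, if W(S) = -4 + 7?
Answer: -34144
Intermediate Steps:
E(T, t) = 3*t
W(S) = 3
U(Q) = sqrt(6 + Q) (U(Q) = sqrt(Q + 3*2) = sqrt(Q + 6) = sqrt(6 + Q))
(-31475 + U(W(-5*(-1) - 1))) - 2672 = (-31475 + sqrt(6 + 3)) - 2672 = (-31475 + sqrt(9)) - 2672 = (-31475 + 3) - 2672 = -31472 - 2672 = -34144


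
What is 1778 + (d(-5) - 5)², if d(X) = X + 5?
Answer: 1803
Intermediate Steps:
d(X) = 5 + X
1778 + (d(-5) - 5)² = 1778 + ((5 - 5) - 5)² = 1778 + (0 - 5)² = 1778 + (-5)² = 1778 + 25 = 1803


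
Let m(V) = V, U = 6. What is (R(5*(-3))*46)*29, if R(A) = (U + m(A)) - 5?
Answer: -18676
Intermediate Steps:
R(A) = 1 + A (R(A) = (6 + A) - 5 = 1 + A)
(R(5*(-3))*46)*29 = ((1 + 5*(-3))*46)*29 = ((1 - 15)*46)*29 = -14*46*29 = -644*29 = -18676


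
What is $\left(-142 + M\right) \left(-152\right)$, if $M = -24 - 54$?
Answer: $33440$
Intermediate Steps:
$M = -78$ ($M = -24 - 54 = -78$)
$\left(-142 + M\right) \left(-152\right) = \left(-142 - 78\right) \left(-152\right) = \left(-220\right) \left(-152\right) = 33440$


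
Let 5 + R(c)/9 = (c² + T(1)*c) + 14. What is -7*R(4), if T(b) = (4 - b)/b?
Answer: -2331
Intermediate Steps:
T(b) = (4 - b)/b
R(c) = 81 + 9*c² + 27*c (R(c) = -45 + 9*((c² + ((4 - 1*1)/1)*c) + 14) = -45 + 9*((c² + (1*(4 - 1))*c) + 14) = -45 + 9*((c² + (1*3)*c) + 14) = -45 + 9*((c² + 3*c) + 14) = -45 + 9*(14 + c² + 3*c) = -45 + (126 + 9*c² + 27*c) = 81 + 9*c² + 27*c)
-7*R(4) = -7*(81 + 9*4² + 27*4) = -7*(81 + 9*16 + 108) = -7*(81 + 144 + 108) = -7*333 = -2331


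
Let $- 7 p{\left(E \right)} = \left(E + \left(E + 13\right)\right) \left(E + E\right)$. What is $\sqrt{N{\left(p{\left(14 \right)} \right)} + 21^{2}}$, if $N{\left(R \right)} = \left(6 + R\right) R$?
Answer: $19 \sqrt{73} \approx 162.34$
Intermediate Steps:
$p{\left(E \right)} = - \frac{2 E \left(13 + 2 E\right)}{7}$ ($p{\left(E \right)} = - \frac{\left(E + \left(E + 13\right)\right) \left(E + E\right)}{7} = - \frac{\left(E + \left(13 + E\right)\right) 2 E}{7} = - \frac{\left(13 + 2 E\right) 2 E}{7} = - \frac{2 E \left(13 + 2 E\right)}{7}$)
$N{\left(R \right)} = R \left(6 + R\right)$
$\sqrt{N{\left(p{\left(14 \right)} \right)} + 21^{2}} = \sqrt{\left(- \frac{2}{7}\right) 14 \left(13 + 2 \cdot 14\right) \left(6 - 4 \left(13 + 2 \cdot 14\right)\right) + 21^{2}} = \sqrt{\left(- \frac{2}{7}\right) 14 \left(13 + 28\right) \left(6 - 4 \left(13 + 28\right)\right) + 441} = \sqrt{\left(- \frac{2}{7}\right) 14 \cdot 41 \left(6 - 4 \cdot 41\right) + 441} = \sqrt{- 164 \left(6 - 164\right) + 441} = \sqrt{\left(-164\right) \left(-158\right) + 441} = \sqrt{25912 + 441} = \sqrt{26353} = 19 \sqrt{73}$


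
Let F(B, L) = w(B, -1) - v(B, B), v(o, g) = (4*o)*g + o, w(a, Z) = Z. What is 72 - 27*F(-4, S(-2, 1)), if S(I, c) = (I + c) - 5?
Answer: 1719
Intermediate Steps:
S(I, c) = -5 + I + c
v(o, g) = o + 4*g*o (v(o, g) = 4*g*o + o = o + 4*g*o)
F(B, L) = -1 - B*(1 + 4*B)
72 - 27*F(-4, S(-2, 1)) = 72 - 27*(-1 - 1*(-4)*(1 + 4*(-4))) = 72 - 27*(-1 - 1*(-4)*(1 - 16)) = 72 - 27*(-1 - 1*(-4)*(-15)) = 72 - 27*(-1 - 60) = 72 - 27*(-61) = 72 + 1647 = 1719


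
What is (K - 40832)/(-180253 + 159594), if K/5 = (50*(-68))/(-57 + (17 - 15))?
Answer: 445752/227249 ≈ 1.9615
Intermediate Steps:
K = 3400/11 (K = 5*((50*(-68))/(-57 + (17 - 15))) = 5*(-3400/(-57 + 2)) = 5*(-3400/(-55)) = 5*(-3400*(-1/55)) = 5*(680/11) = 3400/11 ≈ 309.09)
(K - 40832)/(-180253 + 159594) = (3400/11 - 40832)/(-180253 + 159594) = -445752/11/(-20659) = -445752/11*(-1/20659) = 445752/227249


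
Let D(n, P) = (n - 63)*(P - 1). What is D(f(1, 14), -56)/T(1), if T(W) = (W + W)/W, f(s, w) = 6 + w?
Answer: 2451/2 ≈ 1225.5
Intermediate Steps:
D(n, P) = (-1 + P)*(-63 + n) (D(n, P) = (-63 + n)*(-1 + P) = (-1 + P)*(-63 + n))
T(W) = 2 (T(W) = (2*W)/W = 2)
D(f(1, 14), -56)/T(1) = (63 - (6 + 14) - 63*(-56) - 56*(6 + 14))/2 = (63 - 1*20 + 3528 - 56*20)*(½) = (63 - 20 + 3528 - 1120)*(½) = 2451*(½) = 2451/2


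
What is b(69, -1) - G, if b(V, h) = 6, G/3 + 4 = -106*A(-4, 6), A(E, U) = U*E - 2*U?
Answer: -11430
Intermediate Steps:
A(E, U) = -2*U + E*U (A(E, U) = E*U - 2*U = -2*U + E*U)
G = 11436 (G = -12 + 3*(-636*(-2 - 4)) = -12 + 3*(-636*(-6)) = -12 + 3*(-106*(-36)) = -12 + 3*3816 = -12 + 11448 = 11436)
b(69, -1) - G = 6 - 1*11436 = 6 - 11436 = -11430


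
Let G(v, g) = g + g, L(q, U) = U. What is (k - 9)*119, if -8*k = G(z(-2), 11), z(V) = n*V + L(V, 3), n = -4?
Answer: -5593/4 ≈ -1398.3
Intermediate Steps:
z(V) = 3 - 4*V (z(V) = -4*V + 3 = 3 - 4*V)
G(v, g) = 2*g
k = -11/4 ≈ -2.7500
(k - 9)*119 = (-11/4 - 9)*119 = -47/4*119 = -5593/4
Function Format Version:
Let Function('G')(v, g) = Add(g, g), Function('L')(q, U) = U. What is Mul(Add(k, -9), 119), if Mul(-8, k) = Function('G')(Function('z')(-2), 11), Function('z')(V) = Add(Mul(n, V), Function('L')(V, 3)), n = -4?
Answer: Rational(-5593, 4) ≈ -1398.3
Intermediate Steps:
Function('z')(V) = Add(3, Mul(-4, V)) (Function('z')(V) = Add(Mul(-4, V), 3) = Add(3, Mul(-4, V)))
Function('G')(v, g) = Mul(2, g)
k = Rational(-11, 4) (k = Mul(Rational(-1, 8), Mul(2, 11)) = Mul(Rational(-1, 8), 22) = Rational(-11, 4) ≈ -2.7500)
Mul(Add(k, -9), 119) = Mul(Add(Rational(-11, 4), -9), 119) = Mul(Rational(-47, 4), 119) = Rational(-5593, 4)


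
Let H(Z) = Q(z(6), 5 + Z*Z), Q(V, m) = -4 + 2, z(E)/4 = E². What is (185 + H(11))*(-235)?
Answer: -43005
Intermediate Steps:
z(E) = 4*E²
Q(V, m) = -2
H(Z) = -2
(185 + H(11))*(-235) = (185 - 2)*(-235) = 183*(-235) = -43005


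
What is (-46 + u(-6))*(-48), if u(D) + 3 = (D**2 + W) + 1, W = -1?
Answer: 624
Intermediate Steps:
u(D) = -3 + D**2 (u(D) = -3 + ((D**2 - 1) + 1) = -3 + ((-1 + D**2) + 1) = -3 + D**2)
(-46 + u(-6))*(-48) = (-46 + (-3 + (-6)**2))*(-48) = (-46 + (-3 + 36))*(-48) = (-46 + 33)*(-48) = -13*(-48) = 624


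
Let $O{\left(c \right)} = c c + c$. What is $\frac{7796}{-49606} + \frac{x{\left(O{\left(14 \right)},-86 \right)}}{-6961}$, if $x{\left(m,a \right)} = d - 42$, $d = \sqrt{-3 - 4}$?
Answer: $- \frac{26092252}{172653683} - \frac{i \sqrt{7}}{6961} \approx -0.15112 - 0.00038008 i$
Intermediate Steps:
$O{\left(c \right)} = c + c^{2}$ ($O{\left(c \right)} = c^{2} + c = c + c^{2}$)
$d = i \sqrt{7}$ ($d = \sqrt{-7} = i \sqrt{7} \approx 2.6458 i$)
$x{\left(m,a \right)} = -42 + i \sqrt{7}$ ($x{\left(m,a \right)} = i \sqrt{7} - 42 = -42 + i \sqrt{7}$)
$\frac{7796}{-49606} + \frac{x{\left(O{\left(14 \right)},-86 \right)}}{-6961} = \frac{7796}{-49606} + \frac{-42 + i \sqrt{7}}{-6961} = 7796 \left(- \frac{1}{49606}\right) + \left(-42 + i \sqrt{7}\right) \left(- \frac{1}{6961}\right) = - \frac{3898}{24803} + \left(\frac{42}{6961} - \frac{i \sqrt{7}}{6961}\right) = - \frac{26092252}{172653683} - \frac{i \sqrt{7}}{6961}$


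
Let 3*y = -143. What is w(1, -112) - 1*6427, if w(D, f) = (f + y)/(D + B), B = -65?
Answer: -1233505/192 ≈ -6424.5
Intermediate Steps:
y = -143/3 (y = (1/3)*(-143) = -143/3 ≈ -47.667)
w(D, f) = (-143/3 + f)/(-65 + D) (w(D, f) = (f - 143/3)/(D - 65) = (-143/3 + f)/(-65 + D))
w(1, -112) - 1*6427 = (-143/3 - 112)/(-65 + 1) - 1*6427 = -479/3/(-64) - 6427 = -1/64*(-479/3) - 6427 = 479/192 - 6427 = -1233505/192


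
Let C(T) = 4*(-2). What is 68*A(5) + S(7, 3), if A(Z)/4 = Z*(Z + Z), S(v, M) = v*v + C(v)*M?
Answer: 13625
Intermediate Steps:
C(T) = -8
S(v, M) = v² - 8*M (S(v, M) = v*v - 8*M = v² - 8*M)
A(Z) = 8*Z² (A(Z) = 4*(Z*(Z + Z)) = 4*(Z*(2*Z)) = 4*(2*Z²) = 8*Z²)
68*A(5) + S(7, 3) = 68*(8*5²) + (7² - 8*3) = 68*(8*25) + (49 - 24) = 68*200 + 25 = 13600 + 25 = 13625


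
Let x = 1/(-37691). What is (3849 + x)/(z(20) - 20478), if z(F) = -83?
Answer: -145072658/774964651 ≈ -0.18720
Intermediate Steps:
x = -1/37691 ≈ -2.6532e-5
(3849 + x)/(z(20) - 20478) = (3849 - 1/37691)/(-83 - 20478) = (145072658/37691)/(-20561) = (145072658/37691)*(-1/20561) = -145072658/774964651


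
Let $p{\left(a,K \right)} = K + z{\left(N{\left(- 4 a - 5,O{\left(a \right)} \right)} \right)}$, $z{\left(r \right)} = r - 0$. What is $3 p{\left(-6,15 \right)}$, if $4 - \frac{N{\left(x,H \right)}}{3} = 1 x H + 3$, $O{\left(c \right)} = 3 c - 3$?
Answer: $3645$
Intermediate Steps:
$O{\left(c \right)} = -3 + 3 c$
$N{\left(x,H \right)} = 3 - 3 H x$ ($N{\left(x,H \right)} = 12 - 3 \left(1 x H + 3\right) = 12 - 3 \left(x H + 3\right) = 12 - 3 \left(H x + 3\right) = 12 - 3 \left(3 + H x\right) = 12 - \left(9 + 3 H x\right) = 3 - 3 H x$)
$z{\left(r \right)} = r$ ($z{\left(r \right)} = r + 0 = r$)
$p{\left(a,K \right)} = 3 + K - 3 \left(-5 - 4 a\right) \left(-3 + 3 a\right)$ ($p{\left(a,K \right)} = K - \left(-3 + 3 \left(-3 + 3 a\right) \left(- 4 a - 5\right)\right) = K - \left(-3 + 3 \left(-3 + 3 a\right) \left(-5 - 4 a\right)\right) = K - \left(-3 + 3 \left(-5 - 4 a\right) \left(-3 + 3 a\right)\right) = 3 + K - 3 \left(-5 - 4 a\right) \left(-3 + 3 a\right)$)
$3 p{\left(-6,15 \right)} = 3 \left(-42 + 15 + 9 \left(-6\right) + 36 \left(-6\right)^{2}\right) = 3 \left(-42 + 15 - 54 + 36 \cdot 36\right) = 3 \left(-42 + 15 - 54 + 1296\right) = 3 \cdot 1215 = 3645$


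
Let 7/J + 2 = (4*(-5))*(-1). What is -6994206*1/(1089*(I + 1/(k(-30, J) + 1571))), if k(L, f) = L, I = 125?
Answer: -598781747/11653873 ≈ -51.380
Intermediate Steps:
J = 7/18 (J = 7/(-2 + (4*(-5))*(-1)) = 7/(-2 - 20*(-1)) = 7/(-2 + 20) = 7/18 ≈ 0.38889)
-6994206*1/(1089*(I + 1/(k(-30, J) + 1571))) = -6994206*1/(1089*(125 + 1/(-30 + 1571))) = -6994206*1/(1089*(125 + 1/1541)) = -6994206/((192626/1541)*1089) = -6994206/209769714/1541 = -6994206*1541/209769714 = -598781747/11653873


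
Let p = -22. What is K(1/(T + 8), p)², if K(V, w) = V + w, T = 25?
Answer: 525625/1089 ≈ 482.67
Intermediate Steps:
K(1/(T + 8), p)² = (1/(25 + 8) - 22)² = (1/33 - 22)² = (-725/33)² = 525625/1089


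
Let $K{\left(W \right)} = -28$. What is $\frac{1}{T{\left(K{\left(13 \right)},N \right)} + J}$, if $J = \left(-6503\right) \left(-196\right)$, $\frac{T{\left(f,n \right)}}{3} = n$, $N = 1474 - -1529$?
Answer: $\frac{1}{1283597} \approx 7.7906 \cdot 10^{-7}$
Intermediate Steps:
$N = 3003$ ($N = 1474 + 1529 = 3003$)
$T{\left(f,n \right)} = 3 n$
$J = 1274588$
$\frac{1}{T{\left(K{\left(13 \right)},N \right)} + J} = \frac{1}{3 \cdot 3003 + 1274588} = \frac{1}{9009 + 1274588} = \frac{1}{1283597}$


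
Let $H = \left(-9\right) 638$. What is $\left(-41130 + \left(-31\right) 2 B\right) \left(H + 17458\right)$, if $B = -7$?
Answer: $-476794336$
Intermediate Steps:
$H = -5742$
$\left(-41130 + \left(-31\right) 2 B\right) \left(H + 17458\right) = \left(-41130 + \left(-31\right) 2 \left(-7\right)\right) \left(-5742 + 17458\right) = \left(-41130 - -434\right) 11716 = \left(-41130 + 434\right) 11716 = \left(-40696\right) 11716 = -476794336$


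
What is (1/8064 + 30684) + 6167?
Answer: 297166465/8064 ≈ 36851.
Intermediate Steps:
(1/8064 + 30684) + 6167 = 247435777/8064 + 6167 = 297166465/8064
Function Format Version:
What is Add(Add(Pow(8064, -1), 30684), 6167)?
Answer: Rational(297166465, 8064) ≈ 36851.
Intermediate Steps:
Add(Add(Pow(8064, -1), 30684), 6167) = Add(Add(Rational(1, 8064), 30684), 6167) = Add(Rational(247435777, 8064), 6167) = Rational(297166465, 8064)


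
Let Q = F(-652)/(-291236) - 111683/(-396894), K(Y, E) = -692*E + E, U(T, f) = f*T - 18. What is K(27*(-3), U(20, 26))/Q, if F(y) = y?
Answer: -10024007070642972/8196221269 ≈ -1.2230e+6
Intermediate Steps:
U(T, f) = -18 + T*f (U(T, f) = T*f - 18 = -18 + T*f)
K(Y, E) = -691*E
Q = 8196221269/28897455246 (Q = -652/(-291236) - 111683/(-396894) = -652*(-1/291236) - 111683*(-1/396894) = 163/72809 + 111683/396894 = 8196221269/28897455246 ≈ 0.28363)
K(27*(-3), U(20, 26))/Q = (-691*(-18 + 20*26))/(8196221269/28897455246) = -691*(-18 + 520)*(28897455246/8196221269) = -691*502*(28897455246/8196221269) = -346882*28897455246/8196221269 = -10024007070642972/8196221269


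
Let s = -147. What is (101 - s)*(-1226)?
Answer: -304048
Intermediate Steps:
(101 - s)*(-1226) = (101 - 1*(-147))*(-1226) = (101 + 147)*(-1226) = 248*(-1226) = -304048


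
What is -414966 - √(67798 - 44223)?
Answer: -414966 - 5*√943 ≈ -4.1512e+5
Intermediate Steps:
-414966 - √(67798 - 44223) = -414966 - √23575 = -414966 - 5*√943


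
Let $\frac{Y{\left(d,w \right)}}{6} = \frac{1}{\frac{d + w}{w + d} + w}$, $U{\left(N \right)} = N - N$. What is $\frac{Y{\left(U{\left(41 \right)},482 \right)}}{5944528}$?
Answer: $\frac{1}{478534504} \approx 2.0897 \cdot 10^{-9}$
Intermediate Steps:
$U{\left(N \right)} = 0$
$Y{\left(d,w \right)} = \frac{6}{1 + w}$ ($Y{\left(d,w \right)} = \frac{6}{\frac{d + w}{w + d} + w} = \frac{6}{\frac{d + w}{d + w} + w} = \frac{6}{1 + w}$)
$\frac{Y{\left(U{\left(41 \right)},482 \right)}}{5944528} = \frac{6 \frac{1}{1 + 482}}{5944528} = \frac{6}{483} \cdot \frac{1}{5944528} = 6 \cdot \frac{1}{483} \cdot \frac{1}{5944528} = \frac{2}{161} \cdot \frac{1}{5944528} = \frac{1}{478534504}$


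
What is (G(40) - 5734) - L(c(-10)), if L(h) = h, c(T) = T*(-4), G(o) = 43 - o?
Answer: -5771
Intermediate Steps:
c(T) = -4*T
(G(40) - 5734) - L(c(-10)) = ((43 - 1*40) - 5734) - (-4)*(-10) = ((43 - 40) - 5734) - 1*40 = (3 - 5734) - 40 = -5731 - 40 = -5771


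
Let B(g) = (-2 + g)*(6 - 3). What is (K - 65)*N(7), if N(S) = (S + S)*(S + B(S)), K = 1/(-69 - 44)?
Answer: -2262568/113 ≈ -20023.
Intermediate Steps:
B(g) = -6 + 3*g (B(g) = (-2 + g)*3 = -6 + 3*g)
K = -1/113 (K = 1/(-113) = -1/113 ≈ -0.0088496)
N(S) = 2*S*(-6 + 4*S) (N(S) = (S + S)*(S + (-6 + 3*S)) = (2*S)*(-6 + 4*S) = 2*S*(-6 + 4*S))
(K - 65)*N(7) = (-1/113 - 65)*(4*7*(-3 + 2*7)) = -29384*7*(-3 + 14)/113 = -29384*7*11/113 = -7346/113*308 = -2262568/113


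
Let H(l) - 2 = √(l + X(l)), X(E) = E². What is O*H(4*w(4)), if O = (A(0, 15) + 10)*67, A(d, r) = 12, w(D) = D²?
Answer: 2948 + 11792*√65 ≈ 98018.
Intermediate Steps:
O = 1474 (O = (12 + 10)*67 = 22*67 = 1474)
H(l) = 2 + √(l + l²)
O*H(4*w(4)) = 1474*(2 + √((4*4²)*(1 + 4*4²))) = 1474*(2 + √((4*16)*(1 + 4*16))) = 1474*(2 + √(64*(1 + 64))) = 1474*(2 + √(64*65)) = 1474*(2 + √4160) = 1474*(2 + 8*√65) = 2948 + 11792*√65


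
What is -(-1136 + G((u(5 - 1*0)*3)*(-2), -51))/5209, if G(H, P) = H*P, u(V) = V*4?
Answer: -4984/5209 ≈ -0.95681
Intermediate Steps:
u(V) = 4*V
-(-1136 + G((u(5 - 1*0)*3)*(-2), -51))/5209 = -(-1136 + (((4*(5 - 1*0))*3)*(-2))*(-51))/5209 = -(-1136 + (((4*(5 + 0))*3)*(-2))*(-51))/5209 = -(-1136 + (((4*5)*3)*(-2))*(-51))/5209 = -(-1136 + ((20*3)*(-2))*(-51))/5209 = -(-1136 + (60*(-2))*(-51))/5209 = -(-1136 - 120*(-51))/5209 = -(-1136 + 6120)/5209 = -4984/5209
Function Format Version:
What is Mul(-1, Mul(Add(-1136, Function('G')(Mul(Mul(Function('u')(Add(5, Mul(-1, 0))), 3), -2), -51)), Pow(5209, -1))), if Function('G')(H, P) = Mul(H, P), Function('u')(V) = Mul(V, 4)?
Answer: Rational(-4984, 5209) ≈ -0.95681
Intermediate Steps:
Function('u')(V) = Mul(4, V)
Mul(-1, Mul(Add(-1136, Function('G')(Mul(Mul(Function('u')(Add(5, Mul(-1, 0))), 3), -2), -51)), Pow(5209, -1))) = Mul(-1, Mul(Add(-1136, Mul(Mul(Mul(Mul(4, Add(5, Mul(-1, 0))), 3), -2), -51)), Pow(5209, -1))) = Mul(-1, Mul(Add(-1136, Mul(Mul(Mul(Mul(4, Add(5, 0)), 3), -2), -51)), Rational(1, 5209))) = Mul(-1, Mul(Add(-1136, Mul(Mul(Mul(Mul(4, 5), 3), -2), -51)), Rational(1, 5209))) = Mul(-1, Mul(Add(-1136, Mul(Mul(Mul(20, 3), -2), -51)), Rational(1, 5209))) = Mul(-1, Mul(Add(-1136, Mul(Mul(60, -2), -51)), Rational(1, 5209))) = Mul(-1, Mul(Add(-1136, Mul(-120, -51)), Rational(1, 5209))) = Mul(-1, Mul(Add(-1136, 6120), Rational(1, 5209))) = Mul(-1, Mul(4984, Rational(1, 5209))) = Mul(-1, Rational(4984, 5209)) = Rational(-4984, 5209)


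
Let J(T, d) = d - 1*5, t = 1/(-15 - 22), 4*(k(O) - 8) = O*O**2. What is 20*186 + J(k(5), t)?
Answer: 137454/37 ≈ 3715.0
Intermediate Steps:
k(O) = 8 + O**3/4 (k(O) = 8 + (O*O**2)/4 = 8 + O**3/4)
t = -1/37 (t = 1/(-37) = -1/37 ≈ -0.027027)
J(T, d) = -5 + d (J(T, d) = d - 5 = -5 + d)
20*186 + J(k(5), t) = 20*186 + (-5 - 1/37) = 3720 - 186/37 = 137454/37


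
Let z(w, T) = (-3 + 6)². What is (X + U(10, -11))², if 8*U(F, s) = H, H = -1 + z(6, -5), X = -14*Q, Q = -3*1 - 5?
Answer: 12769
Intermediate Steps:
z(w, T) = 9 (z(w, T) = 3² = 9)
Q = -8 (Q = -3 - 5 = -8)
X = 112 (X = -14*(-8) = 112)
H = 8 (H = -1 + 9 = 8)
U(F, s) = 1 (U(F, s) = (⅛)*8 = 1)
(X + U(10, -11))² = (112 + 1)² = 113² = 12769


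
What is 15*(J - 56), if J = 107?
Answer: 765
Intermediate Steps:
15*(J - 56) = 15*(107 - 56) = 15*51 = 765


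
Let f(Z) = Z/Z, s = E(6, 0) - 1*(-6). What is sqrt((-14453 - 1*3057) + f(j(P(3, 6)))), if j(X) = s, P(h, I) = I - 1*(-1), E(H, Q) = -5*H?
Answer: I*sqrt(17509) ≈ 132.32*I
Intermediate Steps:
P(h, I) = 1 + I (P(h, I) = I + 1 = 1 + I)
s = -24 (s = -5*6 - 1*(-6) = -30 + 6 = -24)
j(X) = -24
f(Z) = 1
sqrt((-14453 - 1*3057) + f(j(P(3, 6)))) = sqrt((-14453 - 1*3057) + 1) = sqrt((-14453 - 3057) + 1) = sqrt(-17510 + 1) = sqrt(-17509) = I*sqrt(17509)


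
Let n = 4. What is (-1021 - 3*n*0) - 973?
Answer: -1994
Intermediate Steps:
(-1021 - 3*n*0) - 973 = (-1021 - 3*4*0) - 973 = (-1021 - 12*0) - 973 = (-1021 + 0) - 973 = -1021 - 973 = -1994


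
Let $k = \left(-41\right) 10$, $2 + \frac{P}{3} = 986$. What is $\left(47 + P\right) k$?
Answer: $-1229590$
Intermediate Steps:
$P = 2952$ ($P = -6 + 3 \cdot 986 = -6 + 2958 = 2952$)
$k = -410$
$\left(47 + P\right) k = \left(47 + 2952\right) \left(-410\right) = 2999 \left(-410\right) = -1229590$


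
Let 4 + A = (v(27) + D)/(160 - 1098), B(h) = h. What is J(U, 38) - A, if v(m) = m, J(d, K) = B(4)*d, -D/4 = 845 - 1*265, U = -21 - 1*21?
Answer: -156125/938 ≈ -166.44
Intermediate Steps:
U = -42 (U = -21 - 21 = -42)
D = -2320 (D = -4*(845 - 1*265) = -4*(845 - 265) = -4*580 = -2320)
J(d, K) = 4*d
A = -1459/938 (A = -4 + (27 - 2320)/(160 - 1098) = -4 - 2293/(-938) = -4 - 2293*(-1/938) = -4 + 2293/938 = -1459/938 ≈ -1.5554)
J(U, 38) - A = 4*(-42) - 1*(-1459/938) = -168 + 1459/938 = -156125/938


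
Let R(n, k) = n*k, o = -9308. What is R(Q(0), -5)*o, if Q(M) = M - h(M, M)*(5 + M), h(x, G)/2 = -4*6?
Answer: 11169600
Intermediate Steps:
h(x, G) = -48 (h(x, G) = 2*(-4*6) = 2*(-24) = -48)
Q(M) = 240 + 49*M (Q(M) = M - (-48)*(5 + M) = M - (-240 - 48*M) = M + (240 + 48*M) = 240 + 49*M)
R(n, k) = k*n
R(Q(0), -5)*o = -5*(240 + 49*0)*(-9308) = -5*(240 + 0)*(-9308) = -5*240*(-9308) = -1200*(-9308) = 11169600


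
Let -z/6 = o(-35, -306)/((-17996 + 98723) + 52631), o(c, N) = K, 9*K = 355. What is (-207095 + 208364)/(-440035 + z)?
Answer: -253846953/88023281650 ≈ -0.0028839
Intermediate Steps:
K = 355/9 (K = (⅑)*355 = 355/9 ≈ 39.444)
o(c, N) = 355/9
z = -355/200037 (z = -710/(3*((-17996 + 98723) + 52631)) = -710/(3*(80727 + 52631)) = -710/(3*133358) = -6*355/1200222 = -355/200037 ≈ -0.0017747)
(-207095 + 208364)/(-440035 + z) = (-207095 + 208364)/(-440035 - 355/200037) = 1269/(-88023281650/200037) = 1269*(-200037/88023281650) = -253846953/88023281650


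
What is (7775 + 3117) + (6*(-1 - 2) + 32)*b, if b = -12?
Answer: 10724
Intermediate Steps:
(7775 + 3117) + (6*(-1 - 2) + 32)*b = (7775 + 3117) + (6*(-1 - 2) + 32)*(-12) = 10892 + (6*(-3) + 32)*(-12) = 10892 + (-18 + 32)*(-12) = 10892 + 14*(-12) = 10892 - 168 = 10724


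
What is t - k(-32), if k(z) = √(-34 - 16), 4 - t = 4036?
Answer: -4032 - 5*I*√2 ≈ -4032.0 - 7.0711*I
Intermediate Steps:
t = -4032 (t = 4 - 1*4036 = 4 - 4036 = -4032)
k(z) = 5*I*√2 (k(z) = √(-50) = 5*I*√2)
t - k(-32) = -4032 - 5*I*√2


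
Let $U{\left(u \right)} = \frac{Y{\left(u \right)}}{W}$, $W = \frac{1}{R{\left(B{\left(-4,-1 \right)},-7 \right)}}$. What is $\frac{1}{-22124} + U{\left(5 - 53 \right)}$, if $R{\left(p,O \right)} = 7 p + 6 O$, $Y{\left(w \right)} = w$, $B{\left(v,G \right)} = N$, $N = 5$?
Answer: $\frac{7433663}{22124} \approx 336.0$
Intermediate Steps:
$B{\left(v,G \right)} = 5$
$R{\left(p,O \right)} = 6 O + 7 p$
$W = - \frac{1}{7}$ ($W = \frac{1}{6 \left(-7\right) + 7 \cdot 5} = \frac{1}{-42 + 35} = \frac{1}{-7} = - \frac{1}{7} \approx -0.14286$)
$U{\left(u \right)} = - 7 u$ ($U{\left(u \right)} = \frac{u}{- \frac{1}{7}} = u \left(-7\right) = - 7 u$)
$\frac{1}{-22124} + U{\left(5 - 53 \right)} = \frac{1}{-22124} - 7 \left(5 - 53\right) = - \frac{1}{22124} - -336 = - \frac{1}{22124} + 336 = \frac{7433663}{22124}$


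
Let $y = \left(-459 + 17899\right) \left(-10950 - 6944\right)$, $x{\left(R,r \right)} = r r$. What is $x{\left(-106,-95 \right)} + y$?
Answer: $-312062335$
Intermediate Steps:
$x{\left(R,r \right)} = r^{2}$
$y = -312071360$ ($y = 17440 \left(-17894\right) = -312071360$)
$x{\left(-106,-95 \right)} + y = \left(-95\right)^{2} - 312071360 = 9025 - 312071360 = -312062335$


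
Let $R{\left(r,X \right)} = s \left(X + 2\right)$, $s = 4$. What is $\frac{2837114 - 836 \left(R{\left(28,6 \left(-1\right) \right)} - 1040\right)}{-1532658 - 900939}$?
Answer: $- \frac{3719930}{2433597} \approx -1.5286$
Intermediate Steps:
$R{\left(r,X \right)} = 8 + 4 X$ ($R{\left(r,X \right)} = 4 \left(X + 2\right) = 4 \left(2 + X\right) = 8 + 4 X$)
$\frac{2837114 - 836 \left(R{\left(28,6 \left(-1\right) \right)} - 1040\right)}{-1532658 - 900939} = \frac{2837114 - 836 \left(\left(8 + 4 \cdot 6 \left(-1\right)\right) - 1040\right)}{-1532658 - 900939} = \frac{2837114 - 836 \left(\left(8 + 4 \left(-6\right)\right) - 1040\right)}{-2433597} = \left(2837114 - 836 \left(\left(8 - 24\right) - 1040\right)\right) \left(- \frac{1}{2433597}\right) = \left(2837114 - 836 \left(-16 - 1040\right)\right) \left(- \frac{1}{2433597}\right) = \left(2837114 - -882816\right) \left(- \frac{1}{2433597}\right) = \left(2837114 + 882816\right) \left(- \frac{1}{2433597}\right) = 3719930 \left(- \frac{1}{2433597}\right) = - \frac{3719930}{2433597}$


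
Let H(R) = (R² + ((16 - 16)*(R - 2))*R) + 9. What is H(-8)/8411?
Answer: 73/8411 ≈ 0.0086791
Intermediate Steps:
H(R) = 9 + R² (H(R) = (R² + (0*(-2 + R))*R) + 9 = (R² + 0*R) + 9 = (R² + 0) + 9 = R² + 9 = 9 + R²)
H(-8)/8411 = (9 + (-8)²)/8411 = (9 + 64)*(1/8411) = 73*(1/8411) = 73/8411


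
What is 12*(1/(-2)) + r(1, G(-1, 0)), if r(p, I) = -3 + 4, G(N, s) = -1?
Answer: -5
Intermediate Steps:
r(p, I) = 1
12*(1/(-2)) + r(1, G(-1, 0)) = 12*(1/(-2)) + 1 = 12*(1*(-½)) + 1 = 12*(-½) + 1 = -6 + 1 = -5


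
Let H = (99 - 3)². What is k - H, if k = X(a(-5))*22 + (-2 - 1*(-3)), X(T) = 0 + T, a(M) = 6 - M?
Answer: -8973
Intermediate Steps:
X(T) = T
k = 243 (k = (6 - 1*(-5))*22 + (-2 - 1*(-3)) = (6 + 5)*22 + (-2 + 3) = 11*22 + 1 = 242 + 1 = 243)
H = 9216 (H = 96² = 9216)
k - H = 243 - 1*9216 = 243 - 9216 = -8973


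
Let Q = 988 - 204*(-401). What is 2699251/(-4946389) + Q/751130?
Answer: -808983482771/1857690584785 ≈ -0.43548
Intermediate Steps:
Q = 82792 (Q = 988 + 81804 = 82792)
2699251/(-4946389) + Q/751130 = 2699251/(-4946389) + 82792/751130 = 2699251*(-1/4946389) + 82792*(1/751130) = -2699251/4946389 + 41396/375565 = -808983482771/1857690584785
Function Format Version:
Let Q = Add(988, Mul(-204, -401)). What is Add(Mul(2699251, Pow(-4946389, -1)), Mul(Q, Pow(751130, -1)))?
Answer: Rational(-808983482771, 1857690584785) ≈ -0.43548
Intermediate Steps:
Q = 82792 (Q = Add(988, 81804) = 82792)
Add(Mul(2699251, Pow(-4946389, -1)), Mul(Q, Pow(751130, -1))) = Add(Mul(2699251, Pow(-4946389, -1)), Mul(82792, Pow(751130, -1))) = Add(Mul(2699251, Rational(-1, 4946389)), Mul(82792, Rational(1, 751130))) = Add(Rational(-2699251, 4946389), Rational(41396, 375565)) = Rational(-808983482771, 1857690584785)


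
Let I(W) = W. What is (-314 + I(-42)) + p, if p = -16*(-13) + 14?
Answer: -134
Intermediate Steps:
p = 222 (p = 208 + 14 = 222)
(-314 + I(-42)) + p = (-314 - 42) + 222 = -356 + 222 = -134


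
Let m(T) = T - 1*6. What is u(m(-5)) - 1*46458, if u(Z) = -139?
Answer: -46597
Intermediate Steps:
m(T) = -6 + T (m(T) = T - 6 = -6 + T)
u(m(-5)) - 1*46458 = -139 - 1*46458 = -139 - 46458 = -46597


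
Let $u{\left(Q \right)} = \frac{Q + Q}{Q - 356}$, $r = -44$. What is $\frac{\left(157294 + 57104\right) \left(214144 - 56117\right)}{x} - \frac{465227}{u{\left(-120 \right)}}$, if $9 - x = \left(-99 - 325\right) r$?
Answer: $- \frac{3065175821171}{1118820} \approx -2.7397 \cdot 10^{6}$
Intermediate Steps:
$x = -18647$ ($x = 9 - \left(-99 - 325\right) \left(-44\right) = 9 - \left(-424\right) \left(-44\right) = 9 - 18656 = -18647$)
$u{\left(Q \right)} = \frac{2 Q}{-356 + Q}$
$\frac{\left(157294 + 57104\right) \left(214144 - 56117\right)}{x} - \frac{465227}{u{\left(-120 \right)}} = \frac{\left(157294 + 57104\right) \left(214144 - 56117\right)}{-18647} - \frac{465227}{2 \left(-120\right) \frac{1}{-356 - 120}} = 214398 \cdot 158027 \left(- \frac{1}{18647}\right) - \frac{465227}{2 \left(-120\right) \frac{1}{-476}} = 33880672746 \left(- \frac{1}{18647}\right) - \frac{465227}{2 \left(-120\right) \left(- \frac{1}{476}\right)} = - \frac{33880672746}{18647} - \frac{465227}{\frac{60}{119}} = - \frac{33880672746}{18647} - \frac{55362013}{60} = - \frac{3065175821171}{1118820}$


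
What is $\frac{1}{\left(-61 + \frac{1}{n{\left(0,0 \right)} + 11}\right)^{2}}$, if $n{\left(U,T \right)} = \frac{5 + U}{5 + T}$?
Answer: $\frac{144}{534361} \approx 0.00026948$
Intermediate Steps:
$n{\left(U,T \right)} = \frac{5 + U}{5 + T}$
$\frac{1}{\left(-61 + \frac{1}{n{\left(0,0 \right)} + 11}\right)^{2}} = \frac{1}{\left(-61 + \frac{1}{\frac{5 + 0}{5 + 0} + 11}\right)^{2}} = \frac{1}{\left(-61 + \frac{1}{\frac{1}{5} \cdot 5 + 11}\right)^{2}} = \frac{1}{\left(-61 + \frac{1}{1 + 11}\right)^{2}} = \frac{1}{\left(-61 + \frac{1}{12}\right)^{2}} = \frac{1}{\left(- \frac{731}{12}\right)^{2}} = \frac{1}{\frac{534361}{144}} = \frac{144}{534361}$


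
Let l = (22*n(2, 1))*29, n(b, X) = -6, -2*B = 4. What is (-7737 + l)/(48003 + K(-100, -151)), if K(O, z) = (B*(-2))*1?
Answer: -11565/48007 ≈ -0.24090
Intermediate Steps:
B = -2 (B = -½*4 = -2)
K(O, z) = 4 (K(O, z) = -2*(-2)*1 = 4*1 = 4)
l = -3828 (l = (22*(-6))*29 = -132*29 = -3828)
(-7737 + l)/(48003 + K(-100, -151)) = (-7737 - 3828)/(48003 + 4) = -11565/48007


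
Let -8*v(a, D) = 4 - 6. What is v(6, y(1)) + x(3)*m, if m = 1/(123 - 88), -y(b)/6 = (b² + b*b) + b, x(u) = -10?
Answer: -1/28 ≈ -0.035714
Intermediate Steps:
y(b) = -12*b² - 6*b (y(b) = -6*((b² + b*b) + b) = -6*((b² + b²) + b) = -6*(2*b² + b) = -6*(b + 2*b²) = -12*b² - 6*b)
m = 1/35 ≈ 0.028571
v(a, D) = ¼ (v(a, D) = -(4 - 6)/8 = -⅛*(-2) = ¼)
v(6, y(1)) + x(3)*m = ¼ - 10*1/35 = ¼ - 2/7 = -1/28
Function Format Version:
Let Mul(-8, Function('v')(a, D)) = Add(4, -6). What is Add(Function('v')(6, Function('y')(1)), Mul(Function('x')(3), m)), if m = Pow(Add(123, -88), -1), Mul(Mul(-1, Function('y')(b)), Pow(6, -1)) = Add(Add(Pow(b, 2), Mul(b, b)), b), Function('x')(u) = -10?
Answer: Rational(-1, 28) ≈ -0.035714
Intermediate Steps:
Function('y')(b) = Add(Mul(-12, Pow(b, 2)), Mul(-6, b)) (Function('y')(b) = Mul(-6, Add(Add(Pow(b, 2), Mul(b, b)), b)) = Mul(-6, Add(Add(Pow(b, 2), Pow(b, 2)), b)) = Mul(-6, Add(Mul(2, Pow(b, 2)), b)) = Mul(-6, Add(b, Mul(2, Pow(b, 2)))) = Add(Mul(-12, Pow(b, 2)), Mul(-6, b)))
m = Rational(1, 35) (m = Pow(35, -1) = Rational(1, 35) ≈ 0.028571)
Function('v')(a, D) = Rational(1, 4) (Function('v')(a, D) = Mul(Rational(-1, 8), Add(4, -6)) = Mul(Rational(-1, 8), -2) = Rational(1, 4))
Add(Function('v')(6, Function('y')(1)), Mul(Function('x')(3), m)) = Add(Rational(1, 4), Mul(-10, Rational(1, 35))) = Add(Rational(1, 4), Rational(-2, 7)) = Rational(-1, 28)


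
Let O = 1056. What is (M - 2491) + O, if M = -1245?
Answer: -2680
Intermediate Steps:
(M - 2491) + O = (-1245 - 2491) + 1056 = -3736 + 1056 = -2680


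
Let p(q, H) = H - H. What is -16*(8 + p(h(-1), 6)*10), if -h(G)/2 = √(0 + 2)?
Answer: -128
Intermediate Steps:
h(G) = -2*√2 (h(G) = -2*√(0 + 2) = -2*√2)
p(q, H) = 0
-16*(8 + p(h(-1), 6)*10) = -16*(8 + 0*10) = -16*(8 + 0) = -16*8 = -128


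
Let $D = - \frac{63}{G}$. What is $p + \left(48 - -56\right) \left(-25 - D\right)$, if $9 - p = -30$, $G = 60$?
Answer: $- \frac{12259}{5} \approx -2451.8$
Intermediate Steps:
$p = 39$ ($p = 9 - -30 = 9 + 30 = 39$)
$D = - \frac{21}{20}$ ($D = - \frac{63}{60} = \left(-63\right) \frac{1}{60} = - \frac{21}{20} \approx -1.05$)
$p + \left(48 - -56\right) \left(-25 - D\right) = 39 + \left(48 - -56\right) \left(-25 - - \frac{21}{20}\right) = 39 + \left(48 + 56\right) \left(-25 + \frac{21}{20}\right) = 39 + 104 \left(- \frac{479}{20}\right) = 39 - \frac{12454}{5} = - \frac{12259}{5}$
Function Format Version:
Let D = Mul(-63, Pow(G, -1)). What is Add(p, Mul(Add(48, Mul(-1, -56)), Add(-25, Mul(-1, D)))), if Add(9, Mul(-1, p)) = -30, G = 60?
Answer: Rational(-12259, 5) ≈ -2451.8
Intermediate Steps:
p = 39 (p = Add(9, Mul(-1, -30)) = Add(9, 30) = 39)
D = Rational(-21, 20) (D = Mul(-63, Pow(60, -1)) = Mul(-63, Rational(1, 60)) = Rational(-21, 20) ≈ -1.0500)
Add(p, Mul(Add(48, Mul(-1, -56)), Add(-25, Mul(-1, D)))) = Add(39, Mul(Add(48, Mul(-1, -56)), Add(-25, Mul(-1, Rational(-21, 20))))) = Add(39, Mul(Add(48, 56), Add(-25, Rational(21, 20)))) = Add(39, Mul(104, Rational(-479, 20))) = Add(39, Rational(-12454, 5)) = Rational(-12259, 5)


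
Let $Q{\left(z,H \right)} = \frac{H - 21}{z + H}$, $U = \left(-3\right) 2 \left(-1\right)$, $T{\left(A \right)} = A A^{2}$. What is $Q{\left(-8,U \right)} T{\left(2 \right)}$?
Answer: $60$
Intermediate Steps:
$T{\left(A \right)} = A^{3}$
$U = 6$ ($U = \left(-6\right) \left(-1\right) = 6$)
$Q{\left(z,H \right)} = \frac{-21 + H}{H + z}$
$Q{\left(-8,U \right)} T{\left(2 \right)} = \frac{-21 + 6}{6 - 8} \cdot 2^{3} = \frac{1}{-2} \left(-15\right) 8 = \left(- \frac{1}{2}\right) \left(-15\right) 8 = \frac{15}{2} \cdot 8 = 60$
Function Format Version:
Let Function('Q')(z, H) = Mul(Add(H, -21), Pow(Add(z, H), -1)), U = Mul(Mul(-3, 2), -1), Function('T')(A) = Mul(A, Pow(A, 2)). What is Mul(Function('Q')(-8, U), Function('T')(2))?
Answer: 60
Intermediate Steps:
Function('T')(A) = Pow(A, 3)
U = 6 (U = Mul(-6, -1) = 6)
Function('Q')(z, H) = Mul(Pow(Add(H, z), -1), Add(-21, H)) (Function('Q')(z, H) = Mul(Add(-21, H), Pow(Add(H, z), -1)) = Mul(Pow(Add(H, z), -1), Add(-21, H)))
Mul(Function('Q')(-8, U), Function('T')(2)) = Mul(Mul(Pow(Add(6, -8), -1), Add(-21, 6)), Pow(2, 3)) = Mul(Mul(Pow(-2, -1), -15), 8) = Mul(Mul(Rational(-1, 2), -15), 8) = Mul(Rational(15, 2), 8) = 60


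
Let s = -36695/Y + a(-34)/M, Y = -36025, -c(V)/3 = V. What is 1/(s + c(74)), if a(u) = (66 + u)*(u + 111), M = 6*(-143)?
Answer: -280995/62901629 ≈ -0.0044672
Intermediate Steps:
c(V) = -3*V
M = -858
a(u) = (66 + u)*(111 + u)
s = -520739/280995 (s = -36695/(-36025) + (7326 + (-34)² + 177*(-34))/(-858) = -36695*(-1/36025) + (7326 + 1156 - 6018)*(-1/858) = 7339/7205 + 2464*(-1/858) = 7339/7205 - 112/39 = -520739/280995 ≈ -1.8532)
1/(s + c(74)) = 1/(-520739/280995 - 3*74) = 1/(-520739/280995 - 222) = 1/(-62901629/280995) = -280995/62901629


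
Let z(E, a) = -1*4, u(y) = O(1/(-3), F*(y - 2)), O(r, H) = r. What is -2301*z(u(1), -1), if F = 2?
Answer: 9204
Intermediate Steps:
u(y) = -1/3 (u(y) = 1/(-3) = -1/3)
z(E, a) = -4
-2301*z(u(1), -1) = -2301*(-4) = 9204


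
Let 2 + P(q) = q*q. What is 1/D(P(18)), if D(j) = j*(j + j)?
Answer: 1/207368 ≈ 4.8223e-6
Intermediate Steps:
P(q) = -2 + q² (P(q) = -2 + q*q = -2 + q²)
D(j) = 2*j² (D(j) = j*(2*j) = 2*j²)
1/D(P(18)) = 1/(2*(-2 + 18²)²) = 1/(2*(-2 + 324)²) = 1/(2*322²) = 1/(2*103684) = 1/207368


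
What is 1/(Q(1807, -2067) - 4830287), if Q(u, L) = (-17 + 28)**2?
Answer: -1/4830166 ≈ -2.0703e-7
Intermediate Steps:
Q(u, L) = 121 (Q(u, L) = 11**2 = 121)
1/(Q(1807, -2067) - 4830287) = 1/(121 - 4830287) = 1/(-4830166) = -1/4830166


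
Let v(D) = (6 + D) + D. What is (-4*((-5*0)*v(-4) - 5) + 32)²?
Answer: 2704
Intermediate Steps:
v(D) = 6 + 2*D
(-4*((-5*0)*v(-4) - 5) + 32)² = (-4*((-5*0)*(6 + 2*(-4)) - 5) + 32)² = (-4*(0*(6 - 8) - 5) + 32)² = (-4*(0*(-2) - 5) + 32)² = (-4*(0 - 5) + 32)² = (-4*(-5) + 32)² = (20 + 32)² = 52² = 2704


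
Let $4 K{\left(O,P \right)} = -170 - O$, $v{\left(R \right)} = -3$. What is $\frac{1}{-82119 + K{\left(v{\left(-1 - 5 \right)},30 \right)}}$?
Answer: $- \frac{4}{328643} \approx -1.2171 \cdot 10^{-5}$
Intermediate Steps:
$K{\left(O,P \right)} = - \frac{85}{2} - \frac{O}{4}$ ($K{\left(O,P \right)} = \frac{-170 - O}{4} = - \frac{85}{2} - \frac{O}{4}$)
$\frac{1}{-82119 + K{\left(v{\left(-1 - 5 \right)},30 \right)}} = \frac{1}{-82119 - \frac{167}{4}} = \frac{1}{- \frac{328643}{4}} = - \frac{4}{328643}$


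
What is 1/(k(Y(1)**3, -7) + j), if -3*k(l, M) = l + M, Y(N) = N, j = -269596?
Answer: -1/269594 ≈ -3.7093e-6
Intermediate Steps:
k(l, M) = -M/3 - l/3 (k(l, M) = -(l + M)/3 = -(M + l)/3 = -M/3 - l/3)
1/(k(Y(1)**3, -7) + j) = 1/((-1/3*(-7) - 1/3*1**3) - 269596) = 1/((7/3 - 1/3*1) - 269596) = 1/((7/3 - 1/3) - 269596) = 1/(2 - 269596) = 1/(-269594) = -1/269594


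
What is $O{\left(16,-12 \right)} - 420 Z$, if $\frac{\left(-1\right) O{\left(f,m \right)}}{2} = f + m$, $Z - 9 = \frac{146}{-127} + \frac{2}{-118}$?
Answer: $- \frac{24712264}{7493} \approx -3298.0$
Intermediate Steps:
$Z = \frac{58696}{7493}$ ($Z = 9 + \left(\frac{146}{-127} + \frac{2}{-118}\right) = 9 + \left(146 \left(- \frac{1}{127}\right) + 2 \left(- \frac{1}{118}\right)\right) = 9 - \frac{8741}{7493} = \frac{58696}{7493} \approx 7.8334$)
$O{\left(f,m \right)} = - 2 f - 2 m$ ($O{\left(f,m \right)} = - 2 \left(f + m\right) = - 2 f - 2 m$)
$O{\left(16,-12 \right)} - 420 Z = \left(\left(-2\right) 16 - -24\right) - \frac{24652320}{7493} = \left(-32 + 24\right) - \frac{24652320}{7493} = -8 - \frac{24652320}{7493} = - \frac{24712264}{7493}$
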